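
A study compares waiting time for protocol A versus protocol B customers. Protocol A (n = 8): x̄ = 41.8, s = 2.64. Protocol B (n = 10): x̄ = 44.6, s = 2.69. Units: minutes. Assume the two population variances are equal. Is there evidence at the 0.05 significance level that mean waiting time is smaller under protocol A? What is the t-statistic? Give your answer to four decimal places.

Let group 1 = protocol A, group 2 = protocol B. H0: μ_1 = μ_2; H1: μ_1 < μ_2 (two-sample pooled-variance t-test, left-tailed).
s_p² = [(8−1)·2.64² + (10−1)·2.69²]/(8+10−2) = 7.11951
t = (41.8 − 44.6)/√[7.11951·(1/8 + 1/10)] = -2.2123
df = n₁ + n₂ − 2 = 16
p-value = P(T ≤ -2.2123) ≈ 0.021
Since p ≈ 0.021 < α = 0.05, reject H0; the evidence is statistically significant.

-2.2123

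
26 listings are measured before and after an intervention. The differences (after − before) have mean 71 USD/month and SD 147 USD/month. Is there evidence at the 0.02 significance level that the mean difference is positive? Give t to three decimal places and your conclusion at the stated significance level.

H0: μ_d = 0; H1: μ_d > 0 (paired t-test on the differences, right-tailed).
t = d̄/(s_d/√n) = 71/(147/√26) = 2.463
df = n − 1 = 25
p-value = P(T ≥ 2.463) ≈ 0.0105
Since p ≈ 0.0105 < α = 0.02, reject H0; the evidence is statistically significant.

t = 2.463; reject H0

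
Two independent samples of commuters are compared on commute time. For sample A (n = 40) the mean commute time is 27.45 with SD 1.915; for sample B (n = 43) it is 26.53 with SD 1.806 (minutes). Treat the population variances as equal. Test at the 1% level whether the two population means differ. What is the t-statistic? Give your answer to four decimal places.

Let group 1 = sample A, group 2 = sample B. H0: μ_1 = μ_2; H1: μ_1 ≠ μ_2 (two-sample pooled-variance t-test, two-sided).
s_p² = [(40−1)·1.915² + (43−1)·1.806²]/(40+43−2) = 3.45692
t = (27.45 − 26.53)/√[3.45692·(1/40 + 1/43)] = 2.2525
df = n₁ + n₂ − 2 = 81
Two-sided p-value ≈ 0.0270
Since p ≈ 0.0270 > α = 0.01, fail to reject H0; the evidence is not statistically significant.

2.2525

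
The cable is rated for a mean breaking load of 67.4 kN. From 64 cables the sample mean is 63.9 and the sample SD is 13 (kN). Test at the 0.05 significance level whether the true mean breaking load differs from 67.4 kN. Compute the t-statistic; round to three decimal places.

-2.154

H0: μ = 67.4; H1: μ ≠ 67.4 (one-sample t-test, two-sided).
t = (x̄ − μ₀)/(s/√n) = (63.9 − 67.4)/(13/√64) = -2.154
df = n − 1 = 63
Two-sided p-value ≈ 0.035
Since p ≈ 0.035 < α = 0.05, reject H0; the evidence is statistically significant.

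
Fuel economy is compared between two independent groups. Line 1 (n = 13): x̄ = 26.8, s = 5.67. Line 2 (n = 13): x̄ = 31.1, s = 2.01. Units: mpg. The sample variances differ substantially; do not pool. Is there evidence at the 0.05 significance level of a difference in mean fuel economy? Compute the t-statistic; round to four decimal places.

Let group 1 = line 1, group 2 = line 2. H0: μ_1 = μ_2; H1: μ_1 ≠ μ_2 (Welch's two-sample t-test, two-sided).
t = (x̄_1 − x̄_2)/√(s_1²/n_1 + s_2²/n_2) = (26.8 − 31.1)/√(5.67²/13 + 2.01²/13) = -2.5772
Welch–Satterthwaite df ≈ 14.97
Two-sided p-value ≈ 0.021
Since p ≈ 0.021 < α = 0.05, reject H0; the data support H1.

-2.5772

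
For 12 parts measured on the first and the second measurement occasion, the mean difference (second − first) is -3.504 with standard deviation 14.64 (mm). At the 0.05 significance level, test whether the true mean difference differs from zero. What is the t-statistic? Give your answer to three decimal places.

H0: μ_d = 0; H1: μ_d ≠ 0 (paired t-test on the differences, two-sided).
t = d̄/(s_d/√n) = -3.504/(14.64/√12) = -0.829
df = n − 1 = 11
Two-sided p-value ≈ 0.425
Since p ≈ 0.425 > α = 0.05, fail to reject H0; the data do not provide sufficient evidence against H0.

-0.829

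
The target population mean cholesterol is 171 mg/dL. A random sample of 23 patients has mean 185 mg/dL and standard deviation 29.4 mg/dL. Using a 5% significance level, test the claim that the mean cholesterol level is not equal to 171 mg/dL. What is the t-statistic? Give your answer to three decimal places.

H0: μ = 171; H1: μ ≠ 171 (one-sample t-test, two-sided).
t = (x̄ − μ₀)/(s/√n) = (185 − 171)/(29.4/√23) = 2.284
df = n − 1 = 22
Two-sided p-value ≈ 0.032
Since p ≈ 0.032 < α = 0.05, reject H0; the evidence is statistically significant.

2.284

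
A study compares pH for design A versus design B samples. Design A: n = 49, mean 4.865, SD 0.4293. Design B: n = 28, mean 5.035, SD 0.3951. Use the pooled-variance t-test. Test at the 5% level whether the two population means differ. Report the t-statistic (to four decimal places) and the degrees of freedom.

Let group 1 = design A, group 2 = design B. H0: μ_1 = μ_2; H1: μ_1 ≠ μ_2 (two-sample pooled-variance t-test, two-sided).
s_p² = [(49−1)·0.4293² + (28−1)·0.3951²]/(49+28−2) = 0.174148
t = (4.865 − 5.035)/√[0.174148·(1/49 + 1/28)] = -1.7196
df = n₁ + n₂ − 2 = 75
Two-sided p-value ≈ 0.0896
Since p ≈ 0.0896 > α = 0.05, fail to reject H0; the evidence is not statistically significant.

t = -1.7196, df = 75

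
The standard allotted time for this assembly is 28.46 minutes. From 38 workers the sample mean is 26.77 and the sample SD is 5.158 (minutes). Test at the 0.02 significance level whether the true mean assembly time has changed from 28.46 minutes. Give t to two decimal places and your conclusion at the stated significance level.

t = -2.02; fail to reject H0

H0: μ = 28.46; H1: μ ≠ 28.46 (one-sample t-test, two-sided).
t = (x̄ − μ₀)/(s/√n) = (26.77 − 28.46)/(5.158/√38) = -2.02
df = n − 1 = 37
Two-sided p-value ≈ 0.051
Since p ≈ 0.051 > α = 0.02, fail to reject H0; the data do not provide sufficient evidence against H0.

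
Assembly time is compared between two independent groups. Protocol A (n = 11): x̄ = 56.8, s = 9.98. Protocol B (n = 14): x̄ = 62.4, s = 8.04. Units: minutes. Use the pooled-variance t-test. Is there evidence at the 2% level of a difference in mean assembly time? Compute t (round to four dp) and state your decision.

Let group 1 = protocol A, group 2 = protocol B. H0: μ_1 = μ_2; H1: μ_1 ≠ μ_2 (two-sample pooled-variance t-test, two-sided).
s_p² = [(11−1)·9.98² + (14−1)·8.04²]/(11+14−2) = 79.8411
t = (56.8 − 62.4)/√[79.8411·(1/11 + 1/14)] = -1.5555
df = n₁ + n₂ − 2 = 23
Two-sided p-value ≈ 0.1335
Since p ≈ 0.1335 > α = 0.02, fail to reject H0; the data do not provide sufficient evidence against H0.

t = -1.5555; fail to reject H0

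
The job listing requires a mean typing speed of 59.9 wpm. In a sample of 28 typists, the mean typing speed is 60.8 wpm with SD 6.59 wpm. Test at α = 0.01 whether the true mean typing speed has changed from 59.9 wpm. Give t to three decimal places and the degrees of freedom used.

H0: μ = 59.9; H1: μ ≠ 59.9 (one-sample t-test, two-sided).
t = (x̄ − μ₀)/(s/√n) = (60.8 − 59.9)/(6.59/√28) = 0.723
df = n − 1 = 27
Two-sided p-value ≈ 0.4761
Since p ≈ 0.4761 > α = 0.01, fail to reject H0; the data do not provide sufficient evidence against H0.

t = 0.723, df = 27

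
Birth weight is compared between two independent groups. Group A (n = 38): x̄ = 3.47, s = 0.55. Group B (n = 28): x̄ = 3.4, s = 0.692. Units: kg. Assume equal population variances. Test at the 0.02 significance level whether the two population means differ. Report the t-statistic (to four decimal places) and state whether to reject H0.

Let group 1 = group A, group 2 = group B. H0: μ_1 = μ_2; H1: μ_1 ≠ μ_2 (two-sample pooled-variance t-test, two-sided).
s_p² = [(38−1)·0.55² + (28−1)·0.692²]/(38+28−2) = 0.376904
t = (3.47 − 3.4)/√[0.376904·(1/38 + 1/28)] = 0.4578
df = n₁ + n₂ − 2 = 64
Two-sided p-value ≈ 0.6486
Since p ≈ 0.6486 > α = 0.02, fail to reject H0; the evidence is not statistically significant.

t = 0.4578; fail to reject H0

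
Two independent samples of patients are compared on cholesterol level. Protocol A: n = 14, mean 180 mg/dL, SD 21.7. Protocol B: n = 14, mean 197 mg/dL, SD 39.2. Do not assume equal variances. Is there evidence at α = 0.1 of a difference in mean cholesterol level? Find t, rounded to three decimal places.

Let group 1 = protocol A, group 2 = protocol B. H0: μ_1 = μ_2; H1: μ_1 ≠ μ_2 (Welch's two-sample t-test, two-sided).
t = (x̄_1 − x̄_2)/√(s_1²/n_1 + s_2²/n_2) = (180 − 197)/√(21.7²/14 + 39.2²/14) = -1.420
Welch–Satterthwaite df ≈ 20.28
Two-sided p-value ≈ 0.1709
Since p ≈ 0.1709 > α = 0.1, fail to reject H0; the evidence is not statistically significant.

-1.420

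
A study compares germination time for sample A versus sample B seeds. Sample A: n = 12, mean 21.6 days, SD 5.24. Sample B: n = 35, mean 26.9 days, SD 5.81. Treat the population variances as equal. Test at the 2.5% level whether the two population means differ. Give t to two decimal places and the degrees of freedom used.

Let group 1 = sample A, group 2 = sample B. H0: μ_1 = μ_2; H1: μ_1 ≠ μ_2 (two-sample pooled-variance t-test, two-sided).
s_p² = [(12−1)·5.24² + (35−1)·5.81²]/(12+35−2) = 32.2165
t = (21.6 − 26.9)/√[32.2165·(1/12 + 1/35)] = -2.79
df = n₁ + n₂ − 2 = 45
Two-sided p-value ≈ 0.008
Since p ≈ 0.008 < α = 0.025, reject H0; the data support H1.

t = -2.79, df = 45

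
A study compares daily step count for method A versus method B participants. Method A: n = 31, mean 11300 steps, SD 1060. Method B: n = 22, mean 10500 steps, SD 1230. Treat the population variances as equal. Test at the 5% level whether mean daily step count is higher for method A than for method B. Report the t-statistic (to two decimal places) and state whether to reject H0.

Let group 1 = method A, group 2 = method B. H0: μ_1 = μ_2; H1: μ_1 > μ_2 (two-sample pooled-variance t-test, right-tailed).
s_p² = [(31−1)·1060² + (22−1)·1230²]/(31+22−2) = 1283900
t = (11300 − 10500)/√[1283900·(1/31 + 1/22)] = 2.53
df = n₁ + n₂ − 2 = 51
p-value = P(T ≥ 2.53) ≈ 0.0072
Since p ≈ 0.0072 < α = 0.05, reject H0; the evidence is statistically significant.

t = 2.53; reject H0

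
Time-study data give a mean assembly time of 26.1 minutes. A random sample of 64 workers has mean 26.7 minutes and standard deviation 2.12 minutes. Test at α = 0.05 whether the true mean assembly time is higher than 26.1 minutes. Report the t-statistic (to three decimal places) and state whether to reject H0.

t = 2.264; reject H0

H0: μ = 26.1; H1: μ > 26.1 (one-sample t-test, right-tailed).
t = (x̄ − μ₀)/(s/√n) = (26.7 − 26.1)/(2.12/√64) = 2.264
df = n − 1 = 63
p-value = P(T ≥ 2.264) ≈ 0.0135
Since p ≈ 0.0135 < α = 0.05, reject H0; the evidence is statistically significant.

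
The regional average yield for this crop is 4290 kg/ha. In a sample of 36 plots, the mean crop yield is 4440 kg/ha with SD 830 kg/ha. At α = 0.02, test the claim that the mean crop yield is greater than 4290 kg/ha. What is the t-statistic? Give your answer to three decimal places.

H0: μ = 4290; H1: μ > 4290 (one-sample t-test, right-tailed).
t = (x̄ − μ₀)/(s/√n) = (4440 − 4290)/(830/√36) = 1.084
df = n − 1 = 35
p-value = P(T ≥ 1.084) ≈ 0.143
Since p ≈ 0.143 > α = 0.02, fail to reject H0; the evidence is not statistically significant.

1.084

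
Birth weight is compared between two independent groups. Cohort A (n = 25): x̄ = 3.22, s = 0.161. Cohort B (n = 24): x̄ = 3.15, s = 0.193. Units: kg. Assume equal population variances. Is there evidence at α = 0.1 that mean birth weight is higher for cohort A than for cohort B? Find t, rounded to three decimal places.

Let group 1 = cohort A, group 2 = cohort B. H0: μ_1 = μ_2; H1: μ_1 > μ_2 (two-sample pooled-variance t-test, right-tailed).
s_p² = [(25−1)·0.161² + (24−1)·0.193²]/(25+24−2) = 0.0314645
t = (3.22 − 3.15)/√[0.0314645·(1/25 + 1/24)] = 1.381
df = n₁ + n₂ − 2 = 47
p-value = P(T ≥ 1.381) ≈ 0.087
Since p ≈ 0.087 < α = 0.1, reject H0; the evidence is statistically significant.

1.381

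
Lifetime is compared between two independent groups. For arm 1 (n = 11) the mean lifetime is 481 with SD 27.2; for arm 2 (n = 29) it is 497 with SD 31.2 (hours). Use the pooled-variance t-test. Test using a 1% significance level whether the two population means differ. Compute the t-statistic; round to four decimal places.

-1.4962

Let group 1 = arm 1, group 2 = arm 2. H0: μ_1 = μ_2; H1: μ_1 ≠ μ_2 (two-sample pooled-variance t-test, two-sided).
s_p² = [(11−1)·27.2² + (29−1)·31.2²]/(11+29−2) = 911.966
t = (481 − 497)/√[911.966·(1/11 + 1/29)] = -1.4962
df = n₁ + n₂ − 2 = 38
Two-sided p-value ≈ 0.143
Since p ≈ 0.143 > α = 0.01, fail to reject H0; the evidence is not statistically significant.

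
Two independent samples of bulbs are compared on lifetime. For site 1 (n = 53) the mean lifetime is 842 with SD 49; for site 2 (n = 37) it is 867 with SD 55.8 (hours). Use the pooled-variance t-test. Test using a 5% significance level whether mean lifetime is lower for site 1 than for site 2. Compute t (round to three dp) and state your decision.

t = -2.249; reject H0

Let group 1 = site 1, group 2 = site 2. H0: μ_1 = μ_2; H1: μ_1 < μ_2 (two-sample pooled-variance t-test, left-tailed).
s_p² = [(53−1)·49² + (37−1)·55.8²]/(53+37−2) = 2692.53
t = (842 − 867)/√[2692.53·(1/53 + 1/37)] = -2.249
df = n₁ + n₂ − 2 = 88
p-value = P(T ≤ -2.249) ≈ 0.0135
Since p ≈ 0.0135 < α = 0.05, reject H0; the data support H1.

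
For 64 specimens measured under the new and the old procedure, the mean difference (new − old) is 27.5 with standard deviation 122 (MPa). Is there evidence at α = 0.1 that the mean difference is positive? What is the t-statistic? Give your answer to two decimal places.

H0: μ_d = 0; H1: μ_d > 0 (paired t-test on the differences, right-tailed).
t = d̄/(s_d/√n) = 27.5/(122/√64) = 1.80
df = n − 1 = 63
p-value = P(T ≥ 1.80) ≈ 0.0381
Since p ≈ 0.0381 < α = 0.1, reject H0; the data support H1.

1.80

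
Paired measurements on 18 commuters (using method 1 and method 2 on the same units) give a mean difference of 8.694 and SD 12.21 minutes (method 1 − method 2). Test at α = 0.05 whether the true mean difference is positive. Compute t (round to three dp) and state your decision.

H0: μ_d = 0; H1: μ_d > 0 (paired t-test on the differences, right-tailed).
t = d̄/(s_d/√n) = 8.694/(12.21/√18) = 3.021
df = n − 1 = 17
p-value = P(T ≥ 3.021) ≈ 0.004
Since p ≈ 0.004 < α = 0.05, reject H0; the data support H1.

t = 3.021; reject H0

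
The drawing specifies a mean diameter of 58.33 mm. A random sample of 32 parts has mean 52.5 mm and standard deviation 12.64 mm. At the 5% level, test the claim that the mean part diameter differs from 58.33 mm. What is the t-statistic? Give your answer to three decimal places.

-2.609

H0: μ = 58.33; H1: μ ≠ 58.33 (one-sample t-test, two-sided).
t = (x̄ − μ₀)/(s/√n) = (52.5 − 58.33)/(12.64/√32) = -2.609
df = n − 1 = 31
Two-sided p-value ≈ 0.0138
Since p ≈ 0.0138 < α = 0.05, reject H0; the evidence is statistically significant.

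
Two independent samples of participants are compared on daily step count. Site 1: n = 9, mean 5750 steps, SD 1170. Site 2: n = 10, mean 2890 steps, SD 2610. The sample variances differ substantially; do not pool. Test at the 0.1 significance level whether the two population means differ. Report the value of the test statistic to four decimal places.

3.1330

Let group 1 = site 1, group 2 = site 2. H0: μ_1 = μ_2; H1: μ_1 ≠ μ_2 (Welch's two-sample t-test, two-sided).
t = (x̄_1 − x̄_2)/√(s_1²/n_1 + s_2²/n_2) = (5750 − 2890)/√(1170²/9 + 2610²/10) = 3.1330
Welch–Satterthwaite df ≈ 12.75
Two-sided p-value ≈ 0.008
Since p ≈ 0.008 < α = 0.1, reject H0; the data support H1.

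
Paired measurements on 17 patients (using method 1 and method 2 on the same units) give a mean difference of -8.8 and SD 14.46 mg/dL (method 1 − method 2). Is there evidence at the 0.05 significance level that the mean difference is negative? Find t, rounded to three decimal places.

H0: μ_d = 0; H1: μ_d < 0 (paired t-test on the differences, left-tailed).
t = d̄/(s_d/√n) = -8.8/(14.46/√17) = -2.509
df = n − 1 = 16
p-value = P(T ≤ -2.509) ≈ 0.012
Since p ≈ 0.012 < α = 0.05, reject H0; the evidence is statistically significant.

-2.509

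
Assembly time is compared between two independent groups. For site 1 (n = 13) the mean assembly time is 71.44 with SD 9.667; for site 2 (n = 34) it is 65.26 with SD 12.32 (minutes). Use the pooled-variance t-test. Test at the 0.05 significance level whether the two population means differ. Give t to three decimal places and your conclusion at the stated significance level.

t = 1.624; fail to reject H0

Let group 1 = site 1, group 2 = site 2. H0: μ_1 = μ_2; H1: μ_1 ≠ μ_2 (two-sample pooled-variance t-test, two-sided).
s_p² = [(13−1)·9.667² + (34−1)·12.32²]/(13+34−2) = 136.227
t = (71.44 − 65.26)/√[136.227·(1/13 + 1/34)] = 1.624
df = n₁ + n₂ − 2 = 45
Two-sided p-value ≈ 0.111
Since p ≈ 0.111 > α = 0.05, fail to reject H0; the data do not provide sufficient evidence against H0.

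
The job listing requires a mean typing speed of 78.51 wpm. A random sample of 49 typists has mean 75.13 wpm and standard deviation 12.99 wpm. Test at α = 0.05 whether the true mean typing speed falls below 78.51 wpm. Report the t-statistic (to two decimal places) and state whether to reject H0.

H0: μ = 78.51; H1: μ < 78.51 (one-sample t-test, left-tailed).
t = (x̄ − μ₀)/(s/√n) = (75.13 − 78.51)/(12.99/√49) = -1.82
df = n − 1 = 48
p-value = P(T ≤ -1.82) ≈ 0.037
Since p ≈ 0.037 < α = 0.05, reject H0; the data support H1.

t = -1.82; reject H0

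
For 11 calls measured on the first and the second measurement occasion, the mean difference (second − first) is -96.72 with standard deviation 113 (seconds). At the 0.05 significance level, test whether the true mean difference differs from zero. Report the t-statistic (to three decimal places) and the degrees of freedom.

t = -2.839, df = 10

H0: μ_d = 0; H1: μ_d ≠ 0 (paired t-test on the differences, two-sided).
t = d̄/(s_d/√n) = -96.72/(113/√11) = -2.839
df = n − 1 = 10
Two-sided p-value ≈ 0.0176
Since p ≈ 0.0176 < α = 0.05, reject H0; the evidence is statistically significant.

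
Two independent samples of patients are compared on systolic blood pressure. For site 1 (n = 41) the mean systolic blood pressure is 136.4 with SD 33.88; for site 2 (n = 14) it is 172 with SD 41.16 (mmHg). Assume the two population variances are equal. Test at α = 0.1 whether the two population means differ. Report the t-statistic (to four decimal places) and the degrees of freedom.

t = -3.2122, df = 53

Let group 1 = site 1, group 2 = site 2. H0: μ_1 = μ_2; H1: μ_1 ≠ μ_2 (two-sample pooled-variance t-test, two-sided).
s_p² = [(41−1)·33.88² + (14−1)·41.16²]/(41+14−2) = 1281.85
t = (136.4 − 172)/√[1281.85·(1/41 + 1/14)] = -3.2122
df = n₁ + n₂ − 2 = 53
Two-sided p-value ≈ 0.002
Since p ≈ 0.002 < α = 0.1, reject H0; the data support H1.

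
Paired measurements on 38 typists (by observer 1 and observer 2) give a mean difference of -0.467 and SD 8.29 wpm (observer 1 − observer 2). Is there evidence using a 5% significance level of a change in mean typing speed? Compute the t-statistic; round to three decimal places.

-0.347

H0: μ_d = 0; H1: μ_d ≠ 0 (paired t-test on the differences, two-sided).
t = d̄/(s_d/√n) = -0.467/(8.29/√38) = -0.347
df = n − 1 = 37
Two-sided p-value ≈ 0.7304
Since p ≈ 0.7304 > α = 0.05, fail to reject H0; the data do not provide sufficient evidence against H0.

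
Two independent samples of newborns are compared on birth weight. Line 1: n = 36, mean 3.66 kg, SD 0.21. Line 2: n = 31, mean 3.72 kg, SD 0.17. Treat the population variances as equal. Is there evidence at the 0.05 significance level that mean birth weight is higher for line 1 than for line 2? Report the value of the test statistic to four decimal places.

Let group 1 = line 1, group 2 = line 2. H0: μ_1 = μ_2; H1: μ_1 > μ_2 (two-sample pooled-variance t-test, right-tailed).
s_p² = [(36−1)·0.21² + (31−1)·0.17²]/(36+31−2) = 0.0370846
t = (3.66 − 3.72)/√[0.0370846·(1/36 + 1/31)] = -1.2716
df = n₁ + n₂ − 2 = 65
p-value = P(T ≥ -1.2716) ≈ 0.8960
Since p ≈ 0.8960 > α = 0.05, fail to reject H0; the evidence is not statistically significant.

-1.2716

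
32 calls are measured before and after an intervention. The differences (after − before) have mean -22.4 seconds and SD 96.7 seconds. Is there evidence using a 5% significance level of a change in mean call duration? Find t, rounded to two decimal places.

H0: μ_d = 0; H1: μ_d ≠ 0 (paired t-test on the differences, two-sided).
t = d̄/(s_d/√n) = -22.4/(96.7/√32) = -1.31
df = n − 1 = 31
Two-sided p-value ≈ 0.1997
Since p ≈ 0.1997 > α = 0.05, fail to reject H0; the data do not provide sufficient evidence against H0.

-1.31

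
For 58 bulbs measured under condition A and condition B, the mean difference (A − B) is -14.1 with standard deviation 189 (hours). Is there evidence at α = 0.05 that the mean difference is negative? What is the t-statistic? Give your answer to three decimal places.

H0: μ_d = 0; H1: μ_d < 0 (paired t-test on the differences, left-tailed).
t = d̄/(s_d/√n) = -14.1/(189/√58) = -0.568
df = n − 1 = 57
p-value = P(T ≤ -0.568) ≈ 0.286
Since p ≈ 0.286 > α = 0.05, fail to reject H0; the evidence is not statistically significant.

-0.568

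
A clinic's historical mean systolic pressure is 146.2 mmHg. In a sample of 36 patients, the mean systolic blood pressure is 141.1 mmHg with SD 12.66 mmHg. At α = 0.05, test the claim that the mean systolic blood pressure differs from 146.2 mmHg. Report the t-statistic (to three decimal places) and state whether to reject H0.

t = -2.417; reject H0

H0: μ = 146.2; H1: μ ≠ 146.2 (one-sample t-test, two-sided).
t = (x̄ − μ₀)/(s/√n) = (141.1 − 146.2)/(12.66/√36) = -2.417
df = n − 1 = 35
Two-sided p-value ≈ 0.0210
Since p ≈ 0.0210 < α = 0.05, reject H0; the evidence is statistically significant.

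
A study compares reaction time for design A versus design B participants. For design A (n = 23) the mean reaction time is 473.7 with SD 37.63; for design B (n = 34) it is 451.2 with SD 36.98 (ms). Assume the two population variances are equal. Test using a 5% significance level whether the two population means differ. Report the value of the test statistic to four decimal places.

Let group 1 = design A, group 2 = design B. H0: μ_1 = μ_2; H1: μ_1 ≠ μ_2 (two-sample pooled-variance t-test, two-sided).
s_p² = [(23−1)·37.63² + (34−1)·36.98²]/(23+34−2) = 1386.92
t = (473.7 − 451.2)/√[1386.92·(1/23 + 1/34)] = 2.2378
df = n₁ + n₂ − 2 = 55
Two-sided p-value ≈ 0.0293
Since p ≈ 0.0293 < α = 0.05, reject H0; the evidence is statistically significant.

2.2378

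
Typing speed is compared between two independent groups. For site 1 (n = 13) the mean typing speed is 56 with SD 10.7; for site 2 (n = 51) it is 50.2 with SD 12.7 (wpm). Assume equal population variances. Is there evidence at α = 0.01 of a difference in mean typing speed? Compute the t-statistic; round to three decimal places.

1.513

Let group 1 = site 1, group 2 = site 2. H0: μ_1 = μ_2; H1: μ_1 ≠ μ_2 (two-sample pooled-variance t-test, two-sided).
s_p² = [(13−1)·10.7² + (51−1)·12.7²]/(13+51−2) = 152.232
t = (56 − 50.2)/√[152.232·(1/13 + 1/51)] = 1.513
df = n₁ + n₂ − 2 = 62
Two-sided p-value ≈ 0.1354
Since p ≈ 0.1354 > α = 0.01, fail to reject H0; the evidence is not statistically significant.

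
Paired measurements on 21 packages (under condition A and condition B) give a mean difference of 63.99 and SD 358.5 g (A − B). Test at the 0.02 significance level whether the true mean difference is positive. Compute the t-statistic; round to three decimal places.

H0: μ_d = 0; H1: μ_d > 0 (paired t-test on the differences, right-tailed).
t = d̄/(s_d/√n) = 63.99/(358.5/√21) = 0.818
df = n − 1 = 20
p-value = P(T ≥ 0.818) ≈ 0.212
Since p ≈ 0.212 > α = 0.02, fail to reject H0; the data do not provide sufficient evidence against H0.

0.818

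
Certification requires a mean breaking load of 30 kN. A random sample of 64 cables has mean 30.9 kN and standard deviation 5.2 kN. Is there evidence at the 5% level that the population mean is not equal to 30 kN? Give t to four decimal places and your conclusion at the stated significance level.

H0: μ = 30; H1: μ ≠ 30 (one-sample t-test, two-sided).
t = (x̄ − μ₀)/(s/√n) = (30.9 − 30)/(5.2/√64) = 1.3846
df = n − 1 = 63
Two-sided p-value ≈ 0.1711
Since p ≈ 0.1711 > α = 0.05, fail to reject H0; the data do not provide sufficient evidence against H0.

t = 1.3846; fail to reject H0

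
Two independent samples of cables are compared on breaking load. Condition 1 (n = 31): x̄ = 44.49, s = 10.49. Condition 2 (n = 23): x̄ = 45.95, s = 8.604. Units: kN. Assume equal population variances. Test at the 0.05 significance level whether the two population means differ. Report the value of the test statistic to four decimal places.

Let group 1 = condition 1, group 2 = condition 2. H0: μ_1 = μ_2; H1: μ_1 ≠ μ_2 (two-sample pooled-variance t-test, two-sided).
s_p² = [(31−1)·10.49² + (23−1)·8.604²]/(31+23−2) = 94.8046
t = (44.49 − 45.95)/√[94.8046·(1/31 + 1/23)] = -0.5449
df = n₁ + n₂ − 2 = 52
Two-sided p-value ≈ 0.5882
Since p ≈ 0.5882 > α = 0.05, fail to reject H0; the data do not provide sufficient evidence against H0.

-0.5449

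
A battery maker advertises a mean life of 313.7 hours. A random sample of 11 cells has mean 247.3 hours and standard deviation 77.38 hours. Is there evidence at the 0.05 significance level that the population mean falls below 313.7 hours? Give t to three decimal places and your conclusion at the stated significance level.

t = -2.846; reject H0

H0: μ = 313.7; H1: μ < 313.7 (one-sample t-test, left-tailed).
t = (x̄ − μ₀)/(s/√n) = (247.3 − 313.7)/(77.38/√11) = -2.846
df = n − 1 = 10
p-value = P(T ≤ -2.846) ≈ 0.0087
Since p ≈ 0.0087 < α = 0.05, reject H0; the data support H1.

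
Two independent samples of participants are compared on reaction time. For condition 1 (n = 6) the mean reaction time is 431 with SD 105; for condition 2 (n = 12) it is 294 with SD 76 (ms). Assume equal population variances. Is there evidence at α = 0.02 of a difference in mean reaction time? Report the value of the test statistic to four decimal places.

Let group 1 = condition 1, group 2 = condition 2. H0: μ_1 = μ_2; H1: μ_1 ≠ μ_2 (two-sample pooled-variance t-test, two-sided).
s_p² = [(6−1)·105² + (12−1)·76²]/(6+12−2) = 7416.31
t = (431 − 294)/√[7416.31·(1/6 + 1/12)] = 3.1817
df = n₁ + n₂ − 2 = 16
Two-sided p-value ≈ 0.006
Since p ≈ 0.006 < α = 0.02, reject H0; the evidence is statistically significant.

3.1817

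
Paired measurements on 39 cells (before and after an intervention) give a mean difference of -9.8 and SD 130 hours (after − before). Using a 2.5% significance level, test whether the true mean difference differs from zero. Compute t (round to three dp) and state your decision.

t = -0.471; fail to reject H0

H0: μ_d = 0; H1: μ_d ≠ 0 (paired t-test on the differences, two-sided).
t = d̄/(s_d/√n) = -9.8/(130/√39) = -0.471
df = n − 1 = 38
Two-sided p-value ≈ 0.6405
Since p ≈ 0.6405 > α = 0.025, fail to reject H0; the data do not provide sufficient evidence against H0.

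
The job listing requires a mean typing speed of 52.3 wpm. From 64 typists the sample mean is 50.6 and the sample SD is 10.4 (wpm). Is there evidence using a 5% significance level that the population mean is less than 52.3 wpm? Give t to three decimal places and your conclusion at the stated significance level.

t = -1.308; fail to reject H0

H0: μ = 52.3; H1: μ < 52.3 (one-sample t-test, left-tailed).
t = (x̄ − μ₀)/(s/√n) = (50.6 − 52.3)/(10.4/√64) = -1.308
df = n − 1 = 63
p-value = P(T ≤ -1.308) ≈ 0.0979
Since p ≈ 0.0979 > α = 0.05, fail to reject H0; the evidence is not statistically significant.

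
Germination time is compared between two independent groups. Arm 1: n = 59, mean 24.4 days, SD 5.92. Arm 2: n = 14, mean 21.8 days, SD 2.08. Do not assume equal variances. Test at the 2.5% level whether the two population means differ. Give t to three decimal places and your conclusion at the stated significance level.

Let group 1 = arm 1, group 2 = arm 2. H0: μ_1 = μ_2; H1: μ_1 ≠ μ_2 (Welch's two-sample t-test, two-sided).
t = (x̄_1 − x̄_2)/√(s_1²/n_1 + s_2²/n_2) = (24.4 − 21.8)/√(5.92²/59 + 2.08²/14) = 2.736
Welch–Satterthwaite df ≈ 60.72
Two-sided p-value ≈ 0.008
Since p ≈ 0.008 < α = 0.025, reject H0; the data support H1.

t = 2.736; reject H0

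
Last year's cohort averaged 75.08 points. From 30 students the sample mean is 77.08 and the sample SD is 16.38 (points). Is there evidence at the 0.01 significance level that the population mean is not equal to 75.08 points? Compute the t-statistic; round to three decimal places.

H0: μ = 75.08; H1: μ ≠ 75.08 (one-sample t-test, two-sided).
t = (x̄ − μ₀)/(s/√n) = (77.08 − 75.08)/(16.38/√30) = 0.669
df = n − 1 = 29
Two-sided p-value ≈ 0.5089
Since p ≈ 0.5089 > α = 0.01, fail to reject H0; the data do not provide sufficient evidence against H0.

0.669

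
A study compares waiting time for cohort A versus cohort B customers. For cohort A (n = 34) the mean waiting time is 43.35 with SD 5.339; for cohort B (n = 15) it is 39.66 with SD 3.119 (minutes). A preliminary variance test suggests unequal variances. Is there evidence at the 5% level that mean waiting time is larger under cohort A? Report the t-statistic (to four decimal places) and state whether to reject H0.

Let group 1 = cohort A, group 2 = cohort B. H0: μ_1 = μ_2; H1: μ_1 > μ_2 (Welch's two-sample t-test, right-tailed).
t = (x̄_1 − x̄_2)/√(s_1²/n_1 + s_2²/n_2) = (43.35 − 39.66)/√(5.339²/34 + 3.119²/15) = 3.0261
Welch–Satterthwaite df ≈ 43.06
p-value = P(T ≥ 3.0261) ≈ 0.0021
Since p ≈ 0.0021 < α = 0.05, reject H0; the evidence is statistically significant.

t = 3.0261; reject H0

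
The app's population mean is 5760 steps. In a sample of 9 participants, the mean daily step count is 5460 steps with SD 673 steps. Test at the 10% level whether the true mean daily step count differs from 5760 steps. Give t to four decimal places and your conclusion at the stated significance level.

H0: μ = 5760; H1: μ ≠ 5760 (one-sample t-test, two-sided).
t = (x̄ − μ₀)/(s/√n) = (5460 − 5760)/(673/√9) = -1.3373
df = n − 1 = 8
Two-sided p-value ≈ 0.2179
Since p ≈ 0.2179 > α = 0.1, fail to reject H0; the evidence is not statistically significant.

t = -1.3373; fail to reject H0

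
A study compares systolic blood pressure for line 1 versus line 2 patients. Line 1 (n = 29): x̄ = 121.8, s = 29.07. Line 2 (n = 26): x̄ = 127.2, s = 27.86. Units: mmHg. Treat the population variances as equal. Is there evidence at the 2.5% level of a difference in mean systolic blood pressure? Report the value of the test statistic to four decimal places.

Let group 1 = line 1, group 2 = line 2. H0: μ_1 = μ_2; H1: μ_1 ≠ μ_2 (two-sample pooled-variance t-test, two-sided).
s_p² = [(29−1)·29.07² + (26−1)·27.86²]/(29+26−2) = 812.572
t = (121.8 − 127.2)/√[812.572·(1/29 + 1/26)] = -0.7014
df = n₁ + n₂ − 2 = 53
Two-sided p-value ≈ 0.4861
Since p ≈ 0.4861 > α = 0.025, fail to reject H0; the data do not provide sufficient evidence against H0.

-0.7014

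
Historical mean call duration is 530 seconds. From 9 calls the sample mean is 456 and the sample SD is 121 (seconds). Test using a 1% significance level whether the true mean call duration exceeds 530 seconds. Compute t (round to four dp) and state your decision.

H0: μ = 530; H1: μ > 530 (one-sample t-test, right-tailed).
t = (x̄ − μ₀)/(s/√n) = (456 − 530)/(121/√9) = -1.8347
df = n − 1 = 8
p-value = P(T ≥ -1.8347) ≈ 0.948
Since p ≈ 0.948 > α = 0.01, fail to reject H0; the evidence is not statistically significant.

t = -1.8347; fail to reject H0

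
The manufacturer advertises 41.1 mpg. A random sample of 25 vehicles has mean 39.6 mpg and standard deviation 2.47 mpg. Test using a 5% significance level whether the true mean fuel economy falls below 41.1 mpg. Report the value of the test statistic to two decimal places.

-3.04

H0: μ = 41.1; H1: μ < 41.1 (one-sample t-test, left-tailed).
t = (x̄ − μ₀)/(s/√n) = (39.6 − 41.1)/(2.47/√25) = -3.04
df = n − 1 = 24
p-value = P(T ≤ -3.04) ≈ 0.003
Since p ≈ 0.003 < α = 0.05, reject H0; the data support H1.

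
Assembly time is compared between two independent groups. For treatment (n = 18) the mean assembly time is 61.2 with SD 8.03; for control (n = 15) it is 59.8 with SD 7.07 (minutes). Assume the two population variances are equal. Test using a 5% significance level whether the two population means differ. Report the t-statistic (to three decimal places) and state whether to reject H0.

t = 0.526; fail to reject H0

Let group 1 = treatment, group 2 = control. H0: μ_1 = μ_2; H1: μ_1 ≠ μ_2 (two-sample pooled-variance t-test, two-sided).
s_p² = [(18−1)·8.03² + (15−1)·7.07²]/(18+15−2) = 57.9343
t = (61.2 − 59.8)/√[57.9343·(1/18 + 1/15)] = 0.526
df = n₁ + n₂ − 2 = 31
Two-sided p-value ≈ 0.6025
Since p ≈ 0.6025 > α = 0.05, fail to reject H0; the evidence is not statistically significant.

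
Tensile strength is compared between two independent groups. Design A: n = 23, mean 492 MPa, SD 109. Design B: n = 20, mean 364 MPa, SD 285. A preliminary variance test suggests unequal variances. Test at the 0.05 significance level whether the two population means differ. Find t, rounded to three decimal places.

1.892

Let group 1 = design A, group 2 = design B. H0: μ_1 = μ_2; H1: μ_1 ≠ μ_2 (Welch's two-sample t-test, two-sided).
t = (x̄_1 − x̄_2)/√(s_1²/n_1 + s_2²/n_2) = (492 − 364)/√(109²/23 + 285²/20) = 1.892
Welch–Satterthwaite df ≈ 23.81
Two-sided p-value ≈ 0.0707
Since p ≈ 0.0707 > α = 0.05, fail to reject H0; the data do not provide sufficient evidence against H0.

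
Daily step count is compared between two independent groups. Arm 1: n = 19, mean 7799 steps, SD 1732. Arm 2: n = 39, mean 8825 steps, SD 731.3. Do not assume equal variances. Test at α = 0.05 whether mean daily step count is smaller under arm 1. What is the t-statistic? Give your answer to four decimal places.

-2.4768

Let group 1 = arm 1, group 2 = arm 2. H0: μ_1 = μ_2; H1: μ_1 < μ_2 (Welch's two-sample t-test, left-tailed).
t = (x̄_1 − x̄_2)/√(s_1²/n_1 + s_2²/n_2) = (7799 − 8825)/√(1732²/19 + 731.3²/39) = -2.4768
Welch–Satterthwaite df ≈ 21.19
p-value = P(T ≤ -2.4768) ≈ 0.0109
Since p ≈ 0.0109 < α = 0.05, reject H0; the data support H1.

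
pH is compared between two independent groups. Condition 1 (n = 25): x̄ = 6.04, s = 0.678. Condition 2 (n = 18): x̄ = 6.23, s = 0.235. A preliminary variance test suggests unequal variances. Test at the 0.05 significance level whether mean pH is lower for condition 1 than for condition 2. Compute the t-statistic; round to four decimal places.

Let group 1 = condition 1, group 2 = condition 2. H0: μ_1 = μ_2; H1: μ_1 < μ_2 (Welch's two-sample t-test, left-tailed).
t = (x̄_1 − x̄_2)/√(s_1²/n_1 + s_2²/n_2) = (6.04 − 6.23)/√(0.678²/25 + 0.235²/18) = -1.2971
Welch–Satterthwaite df ≈ 31.44
p-value = P(T ≤ -1.2971) ≈ 0.1020
Since p ≈ 0.1020 > α = 0.05, fail to reject H0; the data do not provide sufficient evidence against H0.

-1.2971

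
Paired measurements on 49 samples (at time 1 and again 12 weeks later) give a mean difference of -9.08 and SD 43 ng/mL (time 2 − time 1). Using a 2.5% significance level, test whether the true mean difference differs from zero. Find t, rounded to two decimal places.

H0: μ_d = 0; H1: μ_d ≠ 0 (paired t-test on the differences, two-sided).
t = d̄/(s_d/√n) = -9.08/(43/√49) = -1.48
df = n − 1 = 48
Two-sided p-value ≈ 0.146
Since p ≈ 0.146 > α = 0.025, fail to reject H0; the evidence is not statistically significant.

-1.48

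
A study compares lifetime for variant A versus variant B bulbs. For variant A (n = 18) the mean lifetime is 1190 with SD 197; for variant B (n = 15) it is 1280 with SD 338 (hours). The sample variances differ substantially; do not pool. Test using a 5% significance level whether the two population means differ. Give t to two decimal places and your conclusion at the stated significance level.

Let group 1 = variant A, group 2 = variant B. H0: μ_1 = μ_2; H1: μ_1 ≠ μ_2 (Welch's two-sample t-test, two-sided).
t = (x̄_1 − x̄_2)/√(s_1²/n_1 + s_2²/n_2) = (1190 − 1280)/√(197²/18 + 338²/15) = -0.91
Welch–Satterthwaite df ≈ 21.62
Two-sided p-value ≈ 0.373
Since p ≈ 0.373 > α = 0.05, fail to reject H0; the evidence is not statistically significant.

t = -0.91; fail to reject H0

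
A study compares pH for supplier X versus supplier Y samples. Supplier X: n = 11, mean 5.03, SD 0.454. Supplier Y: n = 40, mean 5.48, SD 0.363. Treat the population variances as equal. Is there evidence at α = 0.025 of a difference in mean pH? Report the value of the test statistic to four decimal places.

-3.4481

Let group 1 = supplier X, group 2 = supplier Y. H0: μ_1 = μ_2; H1: μ_1 ≠ μ_2 (two-sample pooled-variance t-test, two-sided).
s_p² = [(11−1)·0.454² + (40−1)·0.363²]/(11+40−2) = 0.146942
t = (5.03 − 5.48)/√[0.146942·(1/11 + 1/40)] = -3.4481
df = n₁ + n₂ − 2 = 49
Two-sided p-value ≈ 0.001
Since p ≈ 0.001 < α = 0.025, reject H0; the evidence is statistically significant.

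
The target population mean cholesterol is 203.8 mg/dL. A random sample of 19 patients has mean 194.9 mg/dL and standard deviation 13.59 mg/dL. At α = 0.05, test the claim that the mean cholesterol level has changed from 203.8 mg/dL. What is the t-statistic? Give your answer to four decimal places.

-2.8546

H0: μ = 203.8; H1: μ ≠ 203.8 (one-sample t-test, two-sided).
t = (x̄ − μ₀)/(s/√n) = (194.9 − 203.8)/(13.59/√19) = -2.8546
df = n − 1 = 18
Two-sided p-value ≈ 0.011
Since p ≈ 0.011 < α = 0.05, reject H0; the data support H1.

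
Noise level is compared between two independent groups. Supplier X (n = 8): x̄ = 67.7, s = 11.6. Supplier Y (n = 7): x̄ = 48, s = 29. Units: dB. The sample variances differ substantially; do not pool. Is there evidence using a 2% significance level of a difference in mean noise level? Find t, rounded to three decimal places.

Let group 1 = supplier X, group 2 = supplier Y. H0: μ_1 = μ_2; H1: μ_1 ≠ μ_2 (Welch's two-sample t-test, two-sided).
t = (x̄_1 − x̄_2)/√(s_1²/n_1 + s_2²/n_2) = (67.7 − 48)/√(11.6²/8 + 29²/7) = 1.683
Welch–Satterthwaite df ≈ 7.67
Two-sided p-value ≈ 0.1324
Since p ≈ 0.1324 > α = 0.02, fail to reject H0; the data do not provide sufficient evidence against H0.

1.683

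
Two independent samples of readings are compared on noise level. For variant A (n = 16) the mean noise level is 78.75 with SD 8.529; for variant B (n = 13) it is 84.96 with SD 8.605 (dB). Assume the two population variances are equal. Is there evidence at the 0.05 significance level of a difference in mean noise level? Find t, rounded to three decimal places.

-1.942

Let group 1 = variant A, group 2 = variant B. H0: μ_1 = μ_2; H1: μ_1 ≠ μ_2 (two-sample pooled-variance t-test, two-sided).
s_p² = [(16−1)·8.529² + (13−1)·8.605²]/(16+13−2) = 73.3226
t = (78.75 − 84.96)/√[73.3226·(1/16 + 1/13)] = -1.942
df = n₁ + n₂ − 2 = 27
Two-sided p-value ≈ 0.0626
Since p ≈ 0.0626 > α = 0.05, fail to reject H0; the evidence is not statistically significant.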